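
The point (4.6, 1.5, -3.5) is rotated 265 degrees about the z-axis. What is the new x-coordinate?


Rotation about z-axis: x' = x*cos(theta) - y*sin(theta)
= 4.6 * -0.0872 - 1.5 * -0.9962
= 1.0934


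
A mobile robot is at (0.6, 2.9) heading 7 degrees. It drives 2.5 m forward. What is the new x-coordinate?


x_new = x0 + d*cos(theta)
= 0.6 + 2.5*cos(7)
= 0.6 + 2.4814
= 3.0814


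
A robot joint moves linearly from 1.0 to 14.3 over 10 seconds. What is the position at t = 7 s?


s = t/T = 7/10 = 0.7
p(t) = p0 + (pf-p0)*s
= 1.0 + (14.3 - 1.0) * 0.7
= 10.31


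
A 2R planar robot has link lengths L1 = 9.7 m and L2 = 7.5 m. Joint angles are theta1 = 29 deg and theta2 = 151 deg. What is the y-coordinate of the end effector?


Convert angles to radians: theta1 = 0.5061, theta2 = 2.6354
y = L1*sin(theta1) + L2*sin(theta1+theta2)
y = 4.7027 + 0.0
y = 4.7027


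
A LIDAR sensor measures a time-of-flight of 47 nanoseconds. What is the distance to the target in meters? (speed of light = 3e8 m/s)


tof = 47 ns = 4.7e-08 s
dist = c * tof / 2
= 3e8 * 4.7e-08 / 2
= 7.05 m


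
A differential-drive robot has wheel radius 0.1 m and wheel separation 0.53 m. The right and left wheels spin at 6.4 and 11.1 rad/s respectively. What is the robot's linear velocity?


vR = r*wR = 0.1*6.4 = 0.64 m/s
vL = r*wL = 0.1*11.1 = 1.11 m/s
v = (vR+vL)/2 = 0.875 m/s
omega = (vR-vL)/L = -0.8868 rad/s
linear velocity = 0.875 m/s


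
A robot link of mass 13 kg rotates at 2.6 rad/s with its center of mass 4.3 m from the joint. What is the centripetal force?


F = m * omega^2 * r
= 13 * 2.6^2 * 4.3
= 13 * 6.76 * 4.3
= 377.884 N


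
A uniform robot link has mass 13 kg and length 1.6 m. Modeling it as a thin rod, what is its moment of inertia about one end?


I = (1/3) * m * L^2
= (1/3) * 13 * 1.6^2
= 0.333333 * 13 * 2.56
= 11.0933 kg*m^2


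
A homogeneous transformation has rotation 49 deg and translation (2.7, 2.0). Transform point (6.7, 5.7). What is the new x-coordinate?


x' = cos(theta)*px - sin(theta)*py + tx
= 0.6561*6.7 - 0.7547*5.7 + 2.7
= 2.7938


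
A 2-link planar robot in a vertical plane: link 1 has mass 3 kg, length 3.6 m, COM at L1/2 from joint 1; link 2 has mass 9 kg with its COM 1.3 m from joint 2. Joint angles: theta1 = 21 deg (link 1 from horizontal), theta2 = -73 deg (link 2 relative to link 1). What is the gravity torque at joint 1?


Horizontal distance from joint 1 to link-1 COM:
  x_c1 = (L1/2)*cos(t1) = 1.8 * 0.9336 = 1.6804 m
Horizontal distance from joint 1 to link-2 COM:
  x_c2 = L1*cos(t1) + Lc2*cos(t1+t2)
       = 3.6*0.9336 + 1.3*0.6157 = 4.1612 m
tau1 = m1*g*x_c1 + m2*g*x_c2
     = 3*9.81*1.6804 + 9*9.81*4.1612
     = 49.4555 + 367.3967
     = 416.8522 Nm


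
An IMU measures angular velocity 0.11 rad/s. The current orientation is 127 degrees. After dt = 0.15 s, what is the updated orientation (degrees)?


delta_theta = w * dt = 0.11 * 0.15 = 0.0165 rad
= 0.9454 deg
theta_new = 127 + 0.9454 = 127.9454 deg


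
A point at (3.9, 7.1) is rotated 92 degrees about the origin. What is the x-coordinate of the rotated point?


x' = x*cos(theta) - y*sin(theta)
cos(92 deg) = -0.0349, sin(92 deg) = 0.9994
x' = 3.9 * -0.0349 - 7.1 * 0.9994
= -0.1361 - 7.0957
= -7.2318


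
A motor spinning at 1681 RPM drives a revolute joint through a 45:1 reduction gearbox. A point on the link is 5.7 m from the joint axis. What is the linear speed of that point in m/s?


omega_motor = 1681 * 2*pi/60 = 176.0339 rad/s
omega_joint = omega_motor / 45 = 3.9119 rad/s
v = omega_joint * r = 3.9119 * 5.7
= 22.2976 m/s


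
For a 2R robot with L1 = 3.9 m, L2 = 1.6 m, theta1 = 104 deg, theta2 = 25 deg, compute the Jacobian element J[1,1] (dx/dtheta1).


J[1,1] = -L1*sin(t1) - L2*sin(t1+t2)
= -3.9*sin(104) - 1.6*sin(129)
= -5.0276


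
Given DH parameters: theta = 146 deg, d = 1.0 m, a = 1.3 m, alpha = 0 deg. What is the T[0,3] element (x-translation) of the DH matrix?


T[0,3] = a * cos(theta)
= 1.3 * cos(146 deg)
= 1.3 * -0.829
= -1.0777


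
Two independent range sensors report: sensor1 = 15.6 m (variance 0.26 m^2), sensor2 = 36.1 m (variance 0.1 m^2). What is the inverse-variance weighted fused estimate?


w1 = (1/var1) / (1/var1 + 1/var2)
   = 3.8462 / (3.8462 + 10.0) = 0.2778
w2 = 1 - w1 = 0.7222
fused = w1*s1 + w2*s2 = 4.3333 + 26.0722
= 30.4056 m


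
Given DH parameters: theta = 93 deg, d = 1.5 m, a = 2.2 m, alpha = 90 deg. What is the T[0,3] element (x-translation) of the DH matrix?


T[0,3] = a * cos(theta)
= 2.2 * cos(93 deg)
= 2.2 * -0.0523
= -0.1151


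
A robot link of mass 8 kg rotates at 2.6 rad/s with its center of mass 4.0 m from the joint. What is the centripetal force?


F = m * omega^2 * r
= 8 * 2.6^2 * 4.0
= 8 * 6.76 * 4.0
= 216.32 N


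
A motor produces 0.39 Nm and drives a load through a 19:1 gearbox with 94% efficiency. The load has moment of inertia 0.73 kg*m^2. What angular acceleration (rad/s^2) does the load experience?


tau_out = tau_motor * N * eta
= 0.39 * 19 * 0.94 = 6.9654 Nm
alpha = tau_out / I = 6.9654 / 0.73
= 9.5416 rad/s^2


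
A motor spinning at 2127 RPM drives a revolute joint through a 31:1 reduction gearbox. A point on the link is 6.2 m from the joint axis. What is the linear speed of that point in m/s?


omega_motor = 2127 * 2*pi/60 = 222.7389 rad/s
omega_joint = omega_motor / 31 = 7.1851 rad/s
v = omega_joint * r = 7.1851 * 6.2
= 44.5478 m/s


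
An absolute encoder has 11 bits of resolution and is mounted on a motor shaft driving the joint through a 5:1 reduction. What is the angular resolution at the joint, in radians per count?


counts = 2^11 = 2048
effective counts at joint = 2048 * 5 = 10240
resolution = 2*pi / 10240
= 6.1359e-04 rad/count


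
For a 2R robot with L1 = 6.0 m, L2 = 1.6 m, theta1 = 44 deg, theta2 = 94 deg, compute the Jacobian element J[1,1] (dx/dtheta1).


J[1,1] = -L1*sin(t1) - L2*sin(t1+t2)
= -6.0*sin(44) - 1.6*sin(138)
= -5.2386


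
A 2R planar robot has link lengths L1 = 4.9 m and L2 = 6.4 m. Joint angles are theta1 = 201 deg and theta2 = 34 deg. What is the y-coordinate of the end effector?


Convert angles to radians: theta1 = 3.5081, theta2 = 0.5934
y = L1*sin(theta1) + L2*sin(theta1+theta2)
y = -1.756 + -5.2426
y = -6.9986


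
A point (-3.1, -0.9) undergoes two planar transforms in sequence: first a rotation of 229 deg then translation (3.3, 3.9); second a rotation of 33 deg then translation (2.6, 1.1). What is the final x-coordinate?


After transform 1:
x1 = cos(229)*-3.1 - sin(229)*-0.9 + 3.3 = 4.6545
y1 = sin(229)*-3.1 + cos(229)*-0.9 + 3.9 = 6.8301
After transform 2:
x2 = cos(33)*4.6545 - sin(33)*6.8301 + 2.6
= 2.7837


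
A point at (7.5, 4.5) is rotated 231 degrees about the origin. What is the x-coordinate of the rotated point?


x' = x*cos(theta) - y*sin(theta)
cos(231 deg) = -0.6293, sin(231 deg) = -0.7771
x' = 7.5 * -0.6293 - 4.5 * -0.7771
= -4.7199 - -3.4972
= -1.2227


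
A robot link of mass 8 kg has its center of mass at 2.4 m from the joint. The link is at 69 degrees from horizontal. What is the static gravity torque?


tau = m*g*L*cos(angle)
= 8 * 9.81 * 2.4 * cos(69 deg)
= 8 * 9.81 * 2.4 * 0.3584
= 67.4993 Nm


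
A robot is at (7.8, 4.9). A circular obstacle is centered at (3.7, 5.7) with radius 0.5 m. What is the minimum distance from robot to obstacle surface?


center_dist = sqrt((7.8-3.7)^2 + (4.9-5.7)^2)
= sqrt(16.81 + 0.64)
= 4.1773
min_dist = center_dist - radius = 4.1773 - 0.5 = 3.6773 m


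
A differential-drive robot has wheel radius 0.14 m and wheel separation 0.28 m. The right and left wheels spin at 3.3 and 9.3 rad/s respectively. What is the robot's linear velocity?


vR = r*wR = 0.14*3.3 = 0.462 m/s
vL = r*wL = 0.14*9.3 = 1.302 m/s
v = (vR+vL)/2 = 0.882 m/s
omega = (vR-vL)/L = -3.0 rad/s
linear velocity = 0.882 m/s


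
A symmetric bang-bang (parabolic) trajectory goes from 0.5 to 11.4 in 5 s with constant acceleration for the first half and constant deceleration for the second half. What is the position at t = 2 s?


Symmetric rest-to-rest: each phase covers (pf-p0)/2 in time T/2. 0.5*a*(T/2)^2 = (pf-p0)/2 => a = 4*(pf-p0)/T^2
a = 4*(11.4-0.5)/5^2 = 1.744
t = 2 is in the acceleration phase (t <= T/2).
p = p0 + 0.5*a*t^2 = 0.5 + 0.5*1.744*2^2
= 3.988


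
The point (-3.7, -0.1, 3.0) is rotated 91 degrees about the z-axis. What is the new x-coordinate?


Rotation about z-axis: x' = x*cos(theta) - y*sin(theta)
= -3.7 * -0.0175 - -0.1 * 0.9998
= 0.1646


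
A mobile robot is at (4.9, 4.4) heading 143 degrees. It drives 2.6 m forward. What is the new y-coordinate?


y_new = y0 + d*sin(theta)
= 4.4 + 2.6*sin(143)
= 4.4 + 1.5647
= 5.9647


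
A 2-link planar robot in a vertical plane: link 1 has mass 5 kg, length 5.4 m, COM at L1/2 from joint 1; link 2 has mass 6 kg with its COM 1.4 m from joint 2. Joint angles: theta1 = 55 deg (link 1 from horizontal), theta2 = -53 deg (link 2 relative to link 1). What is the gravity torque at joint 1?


Horizontal distance from joint 1 to link-1 COM:
  x_c1 = (L1/2)*cos(t1) = 2.7 * 0.5736 = 1.5487 m
Horizontal distance from joint 1 to link-2 COM:
  x_c2 = L1*cos(t1) + Lc2*cos(t1+t2)
       = 5.4*0.5736 + 1.4*0.9994 = 4.4965 m
tau1 = m1*g*x_c1 + m2*g*x_c2
     = 5*9.81*1.5487 + 6*9.81*4.4965
     = 75.9616 + 264.6616
     = 340.6232 Nm


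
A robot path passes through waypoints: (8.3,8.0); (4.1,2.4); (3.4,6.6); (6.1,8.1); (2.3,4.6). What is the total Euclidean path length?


Segment lengths:
  seg1 = sqrt((-4.2)^2 + (-5.6)^2) = 7.0
  seg2 = sqrt((-0.7)^2 + (4.2)^2) = 4.2579
  seg3 = sqrt((2.7)^2 + (1.5)^2) = 3.0887
  seg4 = sqrt((-3.8)^2 + (-3.5)^2) = 5.1662
Total = 19.5129


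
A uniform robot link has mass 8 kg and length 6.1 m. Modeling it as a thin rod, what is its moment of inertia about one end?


I = (1/3) * m * L^2
= (1/3) * 8 * 6.1^2
= 0.333333 * 8 * 37.21
= 99.2267 kg*m^2


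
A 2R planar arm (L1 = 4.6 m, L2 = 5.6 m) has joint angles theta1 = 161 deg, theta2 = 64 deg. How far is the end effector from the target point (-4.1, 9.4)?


End effector via forward kinematics:
x = L1*cos(t1) + L2*cos(t1+t2) = -8.3092
y = L1*sin(t1) + L2*sin(t1+t2) = -2.4622
Distance to target:
d = sqrt((-4.1 - -8.3092)^2 + (9.4 - -2.4622)^2)
= sqrt(17.7172 + 140.7114)
= 12.5868 m


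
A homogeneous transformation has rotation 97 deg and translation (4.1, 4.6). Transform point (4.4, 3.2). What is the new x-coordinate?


x' = cos(theta)*px - sin(theta)*py + tx
= -0.1219*4.4 - 0.9925*3.2 + 4.1
= 0.3876


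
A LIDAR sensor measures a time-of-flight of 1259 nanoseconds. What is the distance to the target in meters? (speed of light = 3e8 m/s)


tof = 1259 ns = 1.259e-06 s
dist = c * tof / 2
= 3e8 * 1.259e-06 / 2
= 188.85 m


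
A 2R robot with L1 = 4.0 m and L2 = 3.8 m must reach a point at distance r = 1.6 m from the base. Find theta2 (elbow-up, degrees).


cos(theta2) = (r^2 - L1^2 - L2^2) / (2*L1*L2)
cos(theta2) = (2.56 - 16.0 - 14.44) / 30.4
cos(theta2) = -0.917105
theta2 = 156.5065 degrees


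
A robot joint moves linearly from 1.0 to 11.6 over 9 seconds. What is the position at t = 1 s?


s = t/T = 1/9 = 0.1111
p(t) = p0 + (pf-p0)*s
= 1.0 + (11.6 - 1.0) * 0.1111
= 2.1778


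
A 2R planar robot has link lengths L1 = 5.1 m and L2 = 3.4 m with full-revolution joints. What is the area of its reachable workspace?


r_max = L1 + L2 = 8.5 m
r_min = |L1 - L2| = 1.7 m
Area = pi*(r_max^2 - r_min^2)
= pi*(72.25 - 2.89)
= pi * 69.36
= 217.9009 m^2


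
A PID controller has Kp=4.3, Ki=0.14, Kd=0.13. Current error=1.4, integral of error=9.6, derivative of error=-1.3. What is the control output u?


u = Kp*e + Ki*int(e) + Kd*de/dt
= 4.3*1.4 + 0.14*9.6 + 0.13*(-1.3)
= 6.02 + 1.344 + -0.169
= 7.195


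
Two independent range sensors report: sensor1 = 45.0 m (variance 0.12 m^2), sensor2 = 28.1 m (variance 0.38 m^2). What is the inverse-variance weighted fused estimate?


w1 = (1/var1) / (1/var1 + 1/var2)
   = 8.3333 / (8.3333 + 2.6316) = 0.76
w2 = 1 - w1 = 0.24
fused = w1*s1 + w2*s2 = 34.2 + 6.744
= 40.944 m


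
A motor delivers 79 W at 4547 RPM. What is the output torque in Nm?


omega = 4547 * 2*pi/60 = 476.1607 rad/s
tau = P / omega = 79 / 476.1607
= 0.1659 Nm


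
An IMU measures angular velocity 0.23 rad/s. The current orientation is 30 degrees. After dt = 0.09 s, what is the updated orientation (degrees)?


delta_theta = w * dt = 0.23 * 0.09 = 0.0207 rad
= 1.186 deg
theta_new = 30 + 1.186 = 31.186 deg


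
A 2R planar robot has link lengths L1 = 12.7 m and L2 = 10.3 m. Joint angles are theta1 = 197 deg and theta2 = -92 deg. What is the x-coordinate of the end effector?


Convert angles to radians: theta1 = 3.4383, theta2 = -1.6057
x = L1*cos(theta1) + L2*cos(theta1+theta2)
x = -12.1451 + -2.6658
x = -14.8109


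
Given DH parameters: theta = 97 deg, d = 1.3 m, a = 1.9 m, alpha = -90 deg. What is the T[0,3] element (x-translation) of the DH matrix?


T[0,3] = a * cos(theta)
= 1.9 * cos(97 deg)
= 1.9 * -0.1219
= -0.2316


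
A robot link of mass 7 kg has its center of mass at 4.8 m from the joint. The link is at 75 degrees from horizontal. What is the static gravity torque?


tau = m*g*L*cos(angle)
= 7 * 9.81 * 4.8 * cos(75 deg)
= 7 * 9.81 * 4.8 * 0.2588
= 85.3109 Nm


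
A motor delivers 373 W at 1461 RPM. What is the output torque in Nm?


omega = 1461 * 2*pi/60 = 152.9956 rad/s
tau = P / omega = 373 / 152.9956
= 2.438 Nm


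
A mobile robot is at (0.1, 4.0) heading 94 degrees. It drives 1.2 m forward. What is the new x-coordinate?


x_new = x0 + d*cos(theta)
= 0.1 + 1.2*cos(94)
= 0.1 + -0.0837
= 0.0163


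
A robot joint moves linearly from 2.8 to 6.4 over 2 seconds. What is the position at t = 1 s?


s = t/T = 1/2 = 0.5
p(t) = p0 + (pf-p0)*s
= 2.8 + (6.4 - 2.8) * 0.5
= 4.6


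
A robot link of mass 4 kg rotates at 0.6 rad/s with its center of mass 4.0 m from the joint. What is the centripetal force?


F = m * omega^2 * r
= 4 * 0.6^2 * 4.0
= 4 * 0.36 * 4.0
= 5.76 N


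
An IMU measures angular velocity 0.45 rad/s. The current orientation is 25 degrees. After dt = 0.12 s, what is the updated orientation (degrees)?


delta_theta = w * dt = 0.45 * 0.12 = 0.054 rad
= 3.094 deg
theta_new = 25 + 3.094 = 28.094 deg


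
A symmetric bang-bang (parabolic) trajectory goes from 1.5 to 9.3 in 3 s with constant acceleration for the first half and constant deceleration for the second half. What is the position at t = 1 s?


Symmetric rest-to-rest: each phase covers (pf-p0)/2 in time T/2. 0.5*a*(T/2)^2 = (pf-p0)/2 => a = 4*(pf-p0)/T^2
a = 4*(9.3-1.5)/3^2 = 3.4667
t = 1 is in the acceleration phase (t <= T/2).
p = p0 + 0.5*a*t^2 = 1.5 + 0.5*3.4667*1^2
= 3.2333


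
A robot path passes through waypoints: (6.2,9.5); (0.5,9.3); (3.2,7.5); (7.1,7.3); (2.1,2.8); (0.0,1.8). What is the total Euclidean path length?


Segment lengths:
  seg1 = sqrt((-5.7)^2 + (-0.2)^2) = 5.7035
  seg2 = sqrt((2.7)^2 + (-1.8)^2) = 3.245
  seg3 = sqrt((3.9)^2 + (-0.2)^2) = 3.9051
  seg4 = sqrt((-5.0)^2 + (-4.5)^2) = 6.7268
  seg5 = sqrt((-2.1)^2 + (-1.0)^2) = 2.3259
Total = 21.9064


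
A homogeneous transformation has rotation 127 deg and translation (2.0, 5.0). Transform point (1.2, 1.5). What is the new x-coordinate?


x' = cos(theta)*px - sin(theta)*py + tx
= -0.6018*1.2 - 0.7986*1.5 + 2.0
= 0.0799


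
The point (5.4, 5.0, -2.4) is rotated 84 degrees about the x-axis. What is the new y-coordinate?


Rotation about x-axis: y' = y*cos(theta) - z*sin(theta)
= 5.0 * 0.1045 - -2.4 * 0.9945
= 2.9095


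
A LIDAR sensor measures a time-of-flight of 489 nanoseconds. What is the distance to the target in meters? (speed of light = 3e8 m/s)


tof = 489 ns = 4.89e-07 s
dist = c * tof / 2
= 3e8 * 4.89e-07 / 2
= 73.35 m


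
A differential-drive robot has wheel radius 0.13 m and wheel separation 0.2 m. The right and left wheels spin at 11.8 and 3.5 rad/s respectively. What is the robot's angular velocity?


vR = r*wR = 0.13*11.8 = 1.534 m/s
vL = r*wL = 0.13*3.5 = 0.455 m/s
v = (vR+vL)/2 = 0.9945 m/s
omega = (vR-vL)/L = 5.395 rad/s
angular velocity = 5.395 rad/s


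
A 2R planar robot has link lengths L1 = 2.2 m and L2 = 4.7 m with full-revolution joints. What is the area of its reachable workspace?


r_max = L1 + L2 = 6.9 m
r_min = |L1 - L2| = 2.5 m
Area = pi*(r_max^2 - r_min^2)
= pi*(47.61 - 6.25)
= pi * 41.36
= 129.9363 m^2


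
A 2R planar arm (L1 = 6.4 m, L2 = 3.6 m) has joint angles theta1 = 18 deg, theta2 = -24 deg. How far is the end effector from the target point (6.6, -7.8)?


End effector via forward kinematics:
x = L1*cos(t1) + L2*cos(t1+t2) = 9.667
y = L1*sin(t1) + L2*sin(t1+t2) = 1.6014
Distance to target:
d = sqrt((6.6 - 9.667)^2 + (-7.8 - 1.6014)^2)
= sqrt(9.4067 + 88.3864)
= 9.889 m


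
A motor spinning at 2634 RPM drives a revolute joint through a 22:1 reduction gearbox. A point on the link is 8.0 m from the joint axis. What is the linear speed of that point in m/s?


omega_motor = 2634 * 2*pi/60 = 275.8318 rad/s
omega_joint = omega_motor / 22 = 12.5378 rad/s
v = omega_joint * r = 12.5378 * 8.0
= 100.3025 m/s


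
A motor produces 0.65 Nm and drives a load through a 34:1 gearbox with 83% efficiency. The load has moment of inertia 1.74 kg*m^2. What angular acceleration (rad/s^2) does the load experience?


tau_out = tau_motor * N * eta
= 0.65 * 34 * 0.83 = 18.343 Nm
alpha = tau_out / I = 18.343 / 1.74
= 10.542 rad/s^2


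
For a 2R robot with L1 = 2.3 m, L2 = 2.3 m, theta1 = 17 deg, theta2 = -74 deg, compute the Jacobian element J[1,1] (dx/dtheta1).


J[1,1] = -L1*sin(t1) - L2*sin(t1+t2)
= -2.3*sin(17) - 2.3*sin(-57)
= 1.2565


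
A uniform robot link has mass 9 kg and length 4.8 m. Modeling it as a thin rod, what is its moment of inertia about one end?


I = (1/3) * m * L^2
= (1/3) * 9 * 4.8^2
= 0.333333 * 9 * 23.04
= 69.12 kg*m^2


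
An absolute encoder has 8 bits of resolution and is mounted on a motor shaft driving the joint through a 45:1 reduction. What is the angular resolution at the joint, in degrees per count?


counts = 2^8 = 256
effective counts at joint = 256 * 45 = 11520
resolution = 360 / 11520
= 0.0312 deg/count


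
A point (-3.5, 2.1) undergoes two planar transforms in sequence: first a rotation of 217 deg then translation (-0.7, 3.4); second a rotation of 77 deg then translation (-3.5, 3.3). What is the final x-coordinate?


After transform 1:
x1 = cos(217)*-3.5 - sin(217)*2.1 + -0.7 = 3.359
y1 = sin(217)*-3.5 + cos(217)*2.1 + 3.4 = 3.8292
After transform 2:
x2 = cos(77)*3.359 - sin(77)*3.8292 + -3.5
= -6.4755


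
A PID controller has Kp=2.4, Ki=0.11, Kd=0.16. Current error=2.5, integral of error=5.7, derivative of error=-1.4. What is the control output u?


u = Kp*e + Ki*int(e) + Kd*de/dt
= 2.4*2.5 + 0.11*5.7 + 0.16*(-1.4)
= 6.0 + 0.627 + -0.224
= 6.403


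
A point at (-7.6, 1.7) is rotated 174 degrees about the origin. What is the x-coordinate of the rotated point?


x' = x*cos(theta) - y*sin(theta)
cos(174 deg) = -0.9945, sin(174 deg) = 0.1045
x' = -7.6 * -0.9945 - 1.7 * 0.1045
= 7.5584 - 0.1777
= 7.3807


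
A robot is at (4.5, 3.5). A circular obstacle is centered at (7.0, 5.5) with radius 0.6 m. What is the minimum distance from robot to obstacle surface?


center_dist = sqrt((4.5-7.0)^2 + (3.5-5.5)^2)
= sqrt(6.25 + 4.0)
= 3.2016
min_dist = center_dist - radius = 3.2016 - 0.6 = 2.6016 m


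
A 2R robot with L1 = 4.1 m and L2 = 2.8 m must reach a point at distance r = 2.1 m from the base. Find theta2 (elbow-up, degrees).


cos(theta2) = (r^2 - L1^2 - L2^2) / (2*L1*L2)
cos(theta2) = (4.41 - 16.81 - 7.84) / 22.96
cos(theta2) = -0.881533
theta2 = 151.8279 degrees


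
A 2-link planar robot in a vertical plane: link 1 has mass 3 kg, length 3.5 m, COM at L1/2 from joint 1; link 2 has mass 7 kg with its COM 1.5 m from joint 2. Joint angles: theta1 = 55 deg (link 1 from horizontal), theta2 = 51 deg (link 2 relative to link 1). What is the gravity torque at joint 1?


Horizontal distance from joint 1 to link-1 COM:
  x_c1 = (L1/2)*cos(t1) = 1.75 * 0.5736 = 1.0038 m
Horizontal distance from joint 1 to link-2 COM:
  x_c2 = L1*cos(t1) + Lc2*cos(t1+t2)
       = 3.5*0.5736 + 1.5*-0.2756 = 1.5941 m
tau1 = m1*g*x_c1 + m2*g*x_c2
     = 3*9.81*1.0038 + 7*9.81*1.5941
     = 29.5406 + 109.4642
     = 139.0048 Nm


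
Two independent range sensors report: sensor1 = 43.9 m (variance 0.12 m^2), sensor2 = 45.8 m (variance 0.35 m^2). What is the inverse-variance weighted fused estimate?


w1 = (1/var1) / (1/var1 + 1/var2)
   = 8.3333 / (8.3333 + 2.8571) = 0.7447
w2 = 1 - w1 = 0.2553
fused = w1*s1 + w2*s2 = 32.6915 + 11.6936
= 44.3851 m


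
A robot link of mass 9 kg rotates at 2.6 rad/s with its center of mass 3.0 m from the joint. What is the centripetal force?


F = m * omega^2 * r
= 9 * 2.6^2 * 3.0
= 9 * 6.76 * 3.0
= 182.52 N


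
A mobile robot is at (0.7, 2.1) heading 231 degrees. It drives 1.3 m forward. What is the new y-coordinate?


y_new = y0 + d*sin(theta)
= 2.1 + 1.3*sin(231)
= 2.1 + -1.0103
= 1.0897


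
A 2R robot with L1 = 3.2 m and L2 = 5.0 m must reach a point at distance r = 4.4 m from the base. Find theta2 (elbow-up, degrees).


cos(theta2) = (r^2 - L1^2 - L2^2) / (2*L1*L2)
cos(theta2) = (19.36 - 10.24 - 25.0) / 32.0
cos(theta2) = -0.49625
theta2 = 119.7522 degrees


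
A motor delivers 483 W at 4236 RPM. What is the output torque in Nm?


omega = 4236 * 2*pi/60 = 443.5929 rad/s
tau = P / omega = 483 / 443.5929
= 1.0888 Nm


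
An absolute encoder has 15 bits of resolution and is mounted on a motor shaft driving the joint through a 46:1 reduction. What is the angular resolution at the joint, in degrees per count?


counts = 2^15 = 32768
effective counts at joint = 32768 * 46 = 1507328
resolution = 360 / 1507328
= 2.3883e-04 deg/count


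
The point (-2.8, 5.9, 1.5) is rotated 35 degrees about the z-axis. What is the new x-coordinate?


Rotation about z-axis: x' = x*cos(theta) - y*sin(theta)
= -2.8 * 0.8192 - 5.9 * 0.5736
= -5.6777


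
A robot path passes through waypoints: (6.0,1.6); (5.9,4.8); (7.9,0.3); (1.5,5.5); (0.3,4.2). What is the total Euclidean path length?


Segment lengths:
  seg1 = sqrt((-0.1)^2 + (3.2)^2) = 3.2016
  seg2 = sqrt((2.0)^2 + (-4.5)^2) = 4.9244
  seg3 = sqrt((-6.4)^2 + (5.2)^2) = 8.2462
  seg4 = sqrt((-1.2)^2 + (-1.3)^2) = 1.7692
Total = 18.1414


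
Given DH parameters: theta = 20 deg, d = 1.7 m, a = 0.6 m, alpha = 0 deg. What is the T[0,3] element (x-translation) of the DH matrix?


T[0,3] = a * cos(theta)
= 0.6 * cos(20 deg)
= 0.6 * 0.9397
= 0.5638


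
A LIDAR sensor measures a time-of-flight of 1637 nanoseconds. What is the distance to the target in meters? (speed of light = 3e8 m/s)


tof = 1637 ns = 1.637e-06 s
dist = c * tof / 2
= 3e8 * 1.637e-06 / 2
= 245.55 m


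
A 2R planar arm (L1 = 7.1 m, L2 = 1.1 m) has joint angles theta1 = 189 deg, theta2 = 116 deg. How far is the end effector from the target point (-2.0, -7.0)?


End effector via forward kinematics:
x = L1*cos(t1) + L2*cos(t1+t2) = -6.3817
y = L1*sin(t1) + L2*sin(t1+t2) = -2.0118
Distance to target:
d = sqrt((-2.0 - -6.3817)^2 + (-7.0 - -2.0118)^2)
= sqrt(19.1989 + 24.8826)
= 6.6394 m


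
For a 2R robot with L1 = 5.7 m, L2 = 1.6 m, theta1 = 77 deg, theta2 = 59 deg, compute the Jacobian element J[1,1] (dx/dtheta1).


J[1,1] = -L1*sin(t1) - L2*sin(t1+t2)
= -5.7*sin(77) - 1.6*sin(136)
= -6.6654


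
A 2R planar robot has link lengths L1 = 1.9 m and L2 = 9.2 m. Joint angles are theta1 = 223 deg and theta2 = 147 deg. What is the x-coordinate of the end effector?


Convert angles to radians: theta1 = 3.8921, theta2 = 2.5656
x = L1*cos(theta1) + L2*cos(theta1+theta2)
x = -1.3896 + 9.0602
x = 7.6707


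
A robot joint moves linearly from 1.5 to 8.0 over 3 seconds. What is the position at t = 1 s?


s = t/T = 1/3 = 0.3333
p(t) = p0 + (pf-p0)*s
= 1.5 + (8.0 - 1.5) * 0.3333
= 3.6667


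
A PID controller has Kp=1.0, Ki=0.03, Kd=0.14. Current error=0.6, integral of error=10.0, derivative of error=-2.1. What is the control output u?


u = Kp*e + Ki*int(e) + Kd*de/dt
= 1.0*0.6 + 0.03*10.0 + 0.14*(-2.1)
= 0.6 + 0.3 + -0.294
= 0.606


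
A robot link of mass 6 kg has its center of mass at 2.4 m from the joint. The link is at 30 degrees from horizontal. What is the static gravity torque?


tau = m*g*L*cos(angle)
= 6 * 9.81 * 2.4 * cos(30 deg)
= 6 * 9.81 * 2.4 * 0.866
= 122.3382 Nm


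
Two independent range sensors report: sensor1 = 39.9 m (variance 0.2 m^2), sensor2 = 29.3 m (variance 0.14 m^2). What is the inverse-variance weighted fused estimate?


w1 = (1/var1) / (1/var1 + 1/var2)
   = 5.0 / (5.0 + 7.1429) = 0.4118
w2 = 1 - w1 = 0.5882
fused = w1*s1 + w2*s2 = 16.4294 + 17.2353
= 33.6647 m


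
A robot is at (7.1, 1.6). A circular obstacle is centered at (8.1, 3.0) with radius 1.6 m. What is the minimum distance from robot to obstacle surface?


center_dist = sqrt((7.1-8.1)^2 + (1.6-3.0)^2)
= sqrt(1.0 + 1.96)
= 1.7205
min_dist = center_dist - radius = 1.7205 - 1.6 = 0.1205 m


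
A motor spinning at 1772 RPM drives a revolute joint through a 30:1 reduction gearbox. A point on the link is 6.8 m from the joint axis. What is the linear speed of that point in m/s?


omega_motor = 1772 * 2*pi/60 = 185.5634 rad/s
omega_joint = omega_motor / 30 = 6.1854 rad/s
v = omega_joint * r = 6.1854 * 6.8
= 42.061 m/s


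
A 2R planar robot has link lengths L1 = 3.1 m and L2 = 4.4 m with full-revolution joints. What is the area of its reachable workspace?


r_max = L1 + L2 = 7.5 m
r_min = |L1 - L2| = 1.3 m
Area = pi*(r_max^2 - r_min^2)
= pi*(56.25 - 1.69)
= pi * 54.56
= 171.4053 m^2


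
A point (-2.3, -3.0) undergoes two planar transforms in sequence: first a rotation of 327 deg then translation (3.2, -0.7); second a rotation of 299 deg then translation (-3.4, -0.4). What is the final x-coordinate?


After transform 1:
x1 = cos(327)*-2.3 - sin(327)*-3.0 + 3.2 = -0.3629
y1 = sin(327)*-2.3 + cos(327)*-3.0 + -0.7 = -1.9633
After transform 2:
x2 = cos(299)*-0.3629 - sin(299)*-1.9633 + -3.4
= -5.2931


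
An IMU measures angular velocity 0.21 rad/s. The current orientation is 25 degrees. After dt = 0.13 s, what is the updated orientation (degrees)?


delta_theta = w * dt = 0.21 * 0.13 = 0.0273 rad
= 1.5642 deg
theta_new = 25 + 1.5642 = 26.5642 deg


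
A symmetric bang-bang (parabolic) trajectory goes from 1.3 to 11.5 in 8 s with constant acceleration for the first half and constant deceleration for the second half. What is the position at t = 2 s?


Symmetric rest-to-rest: each phase covers (pf-p0)/2 in time T/2. 0.5*a*(T/2)^2 = (pf-p0)/2 => a = 4*(pf-p0)/T^2
a = 4*(11.5-1.3)/8^2 = 0.6375
t = 2 is in the acceleration phase (t <= T/2).
p = p0 + 0.5*a*t^2 = 1.3 + 0.5*0.6375*2^2
= 2.575


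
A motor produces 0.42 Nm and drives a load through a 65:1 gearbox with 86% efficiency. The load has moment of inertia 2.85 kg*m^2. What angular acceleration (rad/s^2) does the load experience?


tau_out = tau_motor * N * eta
= 0.42 * 65 * 0.86 = 23.478 Nm
alpha = tau_out / I = 23.478 / 2.85
= 8.2379 rad/s^2


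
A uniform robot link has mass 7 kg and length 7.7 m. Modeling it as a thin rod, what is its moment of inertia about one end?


I = (1/3) * m * L^2
= (1/3) * 7 * 7.7^2
= 0.333333 * 7 * 59.29
= 138.3433 kg*m^2


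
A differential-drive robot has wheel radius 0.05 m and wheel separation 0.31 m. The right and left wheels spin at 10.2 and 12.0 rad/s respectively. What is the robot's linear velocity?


vR = r*wR = 0.05*10.2 = 0.51 m/s
vL = r*wL = 0.05*12.0 = 0.6 m/s
v = (vR+vL)/2 = 0.555 m/s
omega = (vR-vL)/L = -0.2903 rad/s
linear velocity = 0.555 m/s


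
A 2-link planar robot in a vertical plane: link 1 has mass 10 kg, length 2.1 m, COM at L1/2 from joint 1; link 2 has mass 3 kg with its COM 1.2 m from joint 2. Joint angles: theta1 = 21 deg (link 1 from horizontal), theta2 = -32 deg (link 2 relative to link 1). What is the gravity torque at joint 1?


Horizontal distance from joint 1 to link-1 COM:
  x_c1 = (L1/2)*cos(t1) = 1.05 * 0.9336 = 0.9803 m
Horizontal distance from joint 1 to link-2 COM:
  x_c2 = L1*cos(t1) + Lc2*cos(t1+t2)
       = 2.1*0.9336 + 1.2*0.9816 = 3.1385 m
tau1 = m1*g*x_c1 + m2*g*x_c2
     = 10*9.81*0.9803 + 3*9.81*3.1385
     = 96.1635 + 92.3652
     = 188.5287 Nm


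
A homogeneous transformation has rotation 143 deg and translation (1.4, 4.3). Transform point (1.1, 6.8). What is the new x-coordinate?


x' = cos(theta)*px - sin(theta)*py + tx
= -0.7986*1.1 - 0.6018*6.8 + 1.4
= -3.5708


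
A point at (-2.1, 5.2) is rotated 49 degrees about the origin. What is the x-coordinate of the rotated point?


x' = x*cos(theta) - y*sin(theta)
cos(49 deg) = 0.6561, sin(49 deg) = 0.7547
x' = -2.1 * 0.6561 - 5.2 * 0.7547
= -1.3777 - 3.9245
= -5.3022


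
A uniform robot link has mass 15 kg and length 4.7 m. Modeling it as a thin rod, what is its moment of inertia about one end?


I = (1/3) * m * L^2
= (1/3) * 15 * 4.7^2
= 0.333333 * 15 * 22.09
= 110.45 kg*m^2


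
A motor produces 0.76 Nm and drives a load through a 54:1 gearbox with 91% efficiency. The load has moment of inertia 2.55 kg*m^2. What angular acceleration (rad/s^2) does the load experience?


tau_out = tau_motor * N * eta
= 0.76 * 54 * 0.91 = 37.3464 Nm
alpha = tau_out / I = 37.3464 / 2.55
= 14.6456 rad/s^2


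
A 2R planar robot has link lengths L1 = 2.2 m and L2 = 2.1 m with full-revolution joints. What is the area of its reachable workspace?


r_max = L1 + L2 = 4.3 m
r_min = |L1 - L2| = 0.1 m
Area = pi*(r_max^2 - r_min^2)
= pi*(18.49 - 0.01)
= pi * 18.48
= 58.0566 m^2


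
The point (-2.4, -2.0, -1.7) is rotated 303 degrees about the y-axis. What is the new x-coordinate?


Rotation about y-axis: x' = x*cos(theta) + z*sin(theta)
= -2.4 * 0.5446 + -1.7 * -0.8387
= 0.1186


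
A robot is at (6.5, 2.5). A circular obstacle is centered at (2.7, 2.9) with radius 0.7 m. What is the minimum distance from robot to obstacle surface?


center_dist = sqrt((6.5-2.7)^2 + (2.5-2.9)^2)
= sqrt(14.44 + 0.16)
= 3.821
min_dist = center_dist - radius = 3.821 - 0.7 = 3.121 m


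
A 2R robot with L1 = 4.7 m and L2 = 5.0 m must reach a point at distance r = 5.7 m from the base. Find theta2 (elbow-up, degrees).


cos(theta2) = (r^2 - L1^2 - L2^2) / (2*L1*L2)
cos(theta2) = (32.49 - 22.09 - 25.0) / 47.0
cos(theta2) = -0.310638
theta2 = 108.0977 degrees


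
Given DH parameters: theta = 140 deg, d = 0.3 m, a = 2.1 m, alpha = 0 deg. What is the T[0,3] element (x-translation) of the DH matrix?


T[0,3] = a * cos(theta)
= 2.1 * cos(140 deg)
= 2.1 * -0.766
= -1.6087


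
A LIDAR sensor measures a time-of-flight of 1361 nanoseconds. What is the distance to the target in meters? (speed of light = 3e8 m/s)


tof = 1361 ns = 1.361e-06 s
dist = c * tof / 2
= 3e8 * 1.361e-06 / 2
= 204.15 m


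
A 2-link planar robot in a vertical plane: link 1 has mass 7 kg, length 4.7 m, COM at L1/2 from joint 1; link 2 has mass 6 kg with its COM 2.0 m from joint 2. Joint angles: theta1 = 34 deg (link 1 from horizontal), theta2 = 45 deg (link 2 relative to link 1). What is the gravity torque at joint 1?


Horizontal distance from joint 1 to link-1 COM:
  x_c1 = (L1/2)*cos(t1) = 2.35 * 0.829 = 1.9482 m
Horizontal distance from joint 1 to link-2 COM:
  x_c2 = L1*cos(t1) + Lc2*cos(t1+t2)
       = 4.7*0.829 + 2.0*0.1908 = 4.2781 m
tau1 = m1*g*x_c1 + m2*g*x_c2
     = 7*9.81*1.9482 + 6*9.81*4.2781
     = 133.7855 + 251.8086
     = 385.5942 Nm


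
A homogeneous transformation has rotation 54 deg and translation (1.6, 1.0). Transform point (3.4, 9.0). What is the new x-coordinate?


x' = cos(theta)*px - sin(theta)*py + tx
= 0.5878*3.4 - 0.809*9.0 + 1.6
= -3.6827


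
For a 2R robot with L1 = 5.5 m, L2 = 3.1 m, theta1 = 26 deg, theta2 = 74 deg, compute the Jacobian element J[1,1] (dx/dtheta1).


J[1,1] = -L1*sin(t1) - L2*sin(t1+t2)
= -5.5*sin(26) - 3.1*sin(100)
= -5.4639


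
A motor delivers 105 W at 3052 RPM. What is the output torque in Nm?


omega = 3052 * 2*pi/60 = 319.6047 rad/s
tau = P / omega = 105 / 319.6047
= 0.3285 Nm


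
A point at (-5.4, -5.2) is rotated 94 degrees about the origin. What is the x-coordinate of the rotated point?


x' = x*cos(theta) - y*sin(theta)
cos(94 deg) = -0.0698, sin(94 deg) = 0.9976
x' = -5.4 * -0.0698 - -5.2 * 0.9976
= 0.3767 - -5.1873
= 5.564


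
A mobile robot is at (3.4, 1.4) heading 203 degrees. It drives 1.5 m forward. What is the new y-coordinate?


y_new = y0 + d*sin(theta)
= 1.4 + 1.5*sin(203)
= 1.4 + -0.5861
= 0.8139


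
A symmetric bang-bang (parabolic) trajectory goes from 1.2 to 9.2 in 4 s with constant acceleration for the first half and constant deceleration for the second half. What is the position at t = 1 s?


Symmetric rest-to-rest: each phase covers (pf-p0)/2 in time T/2. 0.5*a*(T/2)^2 = (pf-p0)/2 => a = 4*(pf-p0)/T^2
a = 4*(9.2-1.2)/4^2 = 2.0
t = 1 is in the acceleration phase (t <= T/2).
p = p0 + 0.5*a*t^2 = 1.2 + 0.5*2.0*1^2
= 2.2


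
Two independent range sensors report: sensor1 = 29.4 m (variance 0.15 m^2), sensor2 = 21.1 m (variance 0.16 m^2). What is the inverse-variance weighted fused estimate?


w1 = (1/var1) / (1/var1 + 1/var2)
   = 6.6667 / (6.6667 + 6.25) = 0.5161
w2 = 1 - w1 = 0.4839
fused = w1*s1 + w2*s2 = 15.1742 + 10.2097
= 25.3839 m


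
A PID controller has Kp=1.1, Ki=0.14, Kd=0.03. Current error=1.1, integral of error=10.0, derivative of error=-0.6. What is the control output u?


u = Kp*e + Ki*int(e) + Kd*de/dt
= 1.1*1.1 + 0.14*10.0 + 0.03*(-0.6)
= 1.21 + 1.4 + -0.018
= 2.592


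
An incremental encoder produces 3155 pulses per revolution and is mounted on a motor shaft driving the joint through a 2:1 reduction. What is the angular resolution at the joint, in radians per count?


counts per rev = 3155
effective counts at joint = 3155 * 2 = 6310
resolution = 2*pi / 6310
= 9.9575e-04 rad/count


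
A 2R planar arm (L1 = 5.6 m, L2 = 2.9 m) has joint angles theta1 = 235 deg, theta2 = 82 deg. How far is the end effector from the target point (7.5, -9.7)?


End effector via forward kinematics:
x = L1*cos(t1) + L2*cos(t1+t2) = -1.0911
y = L1*sin(t1) + L2*sin(t1+t2) = -6.565
Distance to target:
d = sqrt((7.5 - -1.0911)^2 + (-9.7 - -6.565)^2)
= sqrt(73.807 + 9.8279)
= 9.1452 m


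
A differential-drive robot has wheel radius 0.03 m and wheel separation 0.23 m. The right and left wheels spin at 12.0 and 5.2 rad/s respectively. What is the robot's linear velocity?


vR = r*wR = 0.03*12.0 = 0.36 m/s
vL = r*wL = 0.03*5.2 = 0.156 m/s
v = (vR+vL)/2 = 0.258 m/s
omega = (vR-vL)/L = 0.887 rad/s
linear velocity = 0.258 m/s


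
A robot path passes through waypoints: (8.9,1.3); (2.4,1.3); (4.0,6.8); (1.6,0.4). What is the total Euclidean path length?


Segment lengths:
  seg1 = sqrt((-6.5)^2 + (0.0)^2) = 6.5
  seg2 = sqrt((1.6)^2 + (5.5)^2) = 5.728
  seg3 = sqrt((-2.4)^2 + (-6.4)^2) = 6.8352
Total = 19.0632


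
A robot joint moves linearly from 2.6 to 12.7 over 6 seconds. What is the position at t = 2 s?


s = t/T = 2/6 = 0.3333
p(t) = p0 + (pf-p0)*s
= 2.6 + (12.7 - 2.6) * 0.3333
= 5.9667


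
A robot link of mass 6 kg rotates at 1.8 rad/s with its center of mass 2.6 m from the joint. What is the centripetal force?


F = m * omega^2 * r
= 6 * 1.8^2 * 2.6
= 6 * 3.24 * 2.6
= 50.544 N


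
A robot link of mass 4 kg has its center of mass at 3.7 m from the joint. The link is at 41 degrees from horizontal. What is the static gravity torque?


tau = m*g*L*cos(angle)
= 4 * 9.81 * 3.7 * cos(41 deg)
= 4 * 9.81 * 3.7 * 0.7547
= 109.5748 Nm


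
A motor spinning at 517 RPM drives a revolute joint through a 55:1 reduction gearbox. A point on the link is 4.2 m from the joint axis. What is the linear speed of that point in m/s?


omega_motor = 517 * 2*pi/60 = 54.1401 rad/s
omega_joint = omega_motor / 55 = 0.9844 rad/s
v = omega_joint * r = 0.9844 * 4.2
= 4.1343 m/s


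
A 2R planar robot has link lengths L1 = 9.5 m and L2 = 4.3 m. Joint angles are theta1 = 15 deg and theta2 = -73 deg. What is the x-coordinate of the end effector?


Convert angles to radians: theta1 = 0.2618, theta2 = -1.2741
x = L1*cos(theta1) + L2*cos(theta1+theta2)
x = 9.1763 + 2.2787
x = 11.4549


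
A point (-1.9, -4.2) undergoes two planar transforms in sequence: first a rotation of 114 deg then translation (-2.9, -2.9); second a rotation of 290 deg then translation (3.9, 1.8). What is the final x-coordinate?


After transform 1:
x1 = cos(114)*-1.9 - sin(114)*-4.2 + -2.9 = 1.7097
y1 = sin(114)*-1.9 + cos(114)*-4.2 + -2.9 = -2.9274
After transform 2:
x2 = cos(290)*1.7097 - sin(290)*-2.9274 + 3.9
= 1.7339


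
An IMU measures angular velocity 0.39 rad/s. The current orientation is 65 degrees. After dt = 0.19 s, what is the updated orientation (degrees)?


delta_theta = w * dt = 0.39 * 0.19 = 0.0741 rad
= 4.2456 deg
theta_new = 65 + 4.2456 = 69.2456 deg


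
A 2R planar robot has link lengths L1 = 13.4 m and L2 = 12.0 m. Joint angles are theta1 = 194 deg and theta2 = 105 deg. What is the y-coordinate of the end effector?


Convert angles to radians: theta1 = 3.3859, theta2 = 1.8326
y = L1*sin(theta1) + L2*sin(theta1+theta2)
y = -3.2418 + -10.4954
y = -13.7372


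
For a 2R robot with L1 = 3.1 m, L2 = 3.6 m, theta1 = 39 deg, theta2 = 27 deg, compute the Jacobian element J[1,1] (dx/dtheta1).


J[1,1] = -L1*sin(t1) - L2*sin(t1+t2)
= -3.1*sin(39) - 3.6*sin(66)
= -5.2397


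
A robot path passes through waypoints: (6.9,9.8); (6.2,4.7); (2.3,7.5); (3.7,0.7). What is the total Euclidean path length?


Segment lengths:
  seg1 = sqrt((-0.7)^2 + (-5.1)^2) = 5.1478
  seg2 = sqrt((-3.9)^2 + (2.8)^2) = 4.801
  seg3 = sqrt((1.4)^2 + (-6.8)^2) = 6.9426
Total = 16.8915


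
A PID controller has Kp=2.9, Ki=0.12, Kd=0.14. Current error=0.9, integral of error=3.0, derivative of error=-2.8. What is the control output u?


u = Kp*e + Ki*int(e) + Kd*de/dt
= 2.9*0.9 + 0.12*3.0 + 0.14*(-2.8)
= 2.61 + 0.36 + -0.392
= 2.578


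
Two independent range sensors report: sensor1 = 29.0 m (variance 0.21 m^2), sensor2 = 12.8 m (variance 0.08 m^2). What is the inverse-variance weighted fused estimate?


w1 = (1/var1) / (1/var1 + 1/var2)
   = 4.7619 / (4.7619 + 12.5) = 0.2759
w2 = 1 - w1 = 0.7241
fused = w1*s1 + w2*s2 = 8.0 + 9.269
= 17.269 m


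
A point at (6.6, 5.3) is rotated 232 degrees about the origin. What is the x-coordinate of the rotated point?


x' = x*cos(theta) - y*sin(theta)
cos(232 deg) = -0.6157, sin(232 deg) = -0.788
x' = 6.6 * -0.6157 - 5.3 * -0.788
= -4.0634 - -4.1765
= 0.1131


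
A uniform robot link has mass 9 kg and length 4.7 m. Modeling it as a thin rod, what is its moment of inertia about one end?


I = (1/3) * m * L^2
= (1/3) * 9 * 4.7^2
= 0.333333 * 9 * 22.09
= 66.27 kg*m^2


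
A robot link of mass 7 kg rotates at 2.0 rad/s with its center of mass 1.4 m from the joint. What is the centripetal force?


F = m * omega^2 * r
= 7 * 2.0^2 * 1.4
= 7 * 4.0 * 1.4
= 39.2 N


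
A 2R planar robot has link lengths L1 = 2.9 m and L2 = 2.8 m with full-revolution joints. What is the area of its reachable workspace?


r_max = L1 + L2 = 5.7 m
r_min = |L1 - L2| = 0.1 m
Area = pi*(r_max^2 - r_min^2)
= pi*(32.49 - 0.01)
= pi * 32.48
= 102.0389 m^2


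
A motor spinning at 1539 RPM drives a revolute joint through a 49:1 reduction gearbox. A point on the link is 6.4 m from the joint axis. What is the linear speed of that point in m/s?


omega_motor = 1539 * 2*pi/60 = 161.1637 rad/s
omega_joint = omega_motor / 49 = 3.2891 rad/s
v = omega_joint * r = 3.2891 * 6.4
= 21.05 m/s


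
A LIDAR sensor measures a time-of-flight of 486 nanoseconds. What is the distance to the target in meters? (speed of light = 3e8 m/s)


tof = 486 ns = 4.86e-07 s
dist = c * tof / 2
= 3e8 * 4.86e-07 / 2
= 72.9 m
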